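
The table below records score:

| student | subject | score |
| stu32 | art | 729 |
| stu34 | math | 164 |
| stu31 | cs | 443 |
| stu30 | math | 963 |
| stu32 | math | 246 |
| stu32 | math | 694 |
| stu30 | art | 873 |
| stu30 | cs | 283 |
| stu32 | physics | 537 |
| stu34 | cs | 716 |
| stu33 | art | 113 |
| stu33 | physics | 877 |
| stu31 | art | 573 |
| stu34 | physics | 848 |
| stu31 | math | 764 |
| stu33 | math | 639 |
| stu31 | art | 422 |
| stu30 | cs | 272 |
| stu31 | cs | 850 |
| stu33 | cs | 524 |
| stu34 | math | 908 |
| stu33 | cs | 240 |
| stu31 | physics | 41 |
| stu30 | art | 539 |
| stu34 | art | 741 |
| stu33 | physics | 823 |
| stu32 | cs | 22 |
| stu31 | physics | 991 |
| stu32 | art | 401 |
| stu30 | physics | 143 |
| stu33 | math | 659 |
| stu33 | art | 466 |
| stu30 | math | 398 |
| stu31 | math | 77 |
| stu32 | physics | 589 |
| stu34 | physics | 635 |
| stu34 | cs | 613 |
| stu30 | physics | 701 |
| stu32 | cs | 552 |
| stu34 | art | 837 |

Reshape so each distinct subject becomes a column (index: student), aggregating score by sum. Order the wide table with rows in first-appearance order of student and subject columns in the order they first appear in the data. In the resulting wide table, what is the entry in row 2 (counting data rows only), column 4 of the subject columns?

1483

With rows in first-appearance order of student, row 2 is student=stu34. subject columns in first-appearance order: art, math, cs, physics; column 4 is physics.
Long rows with student=stu34, subject=physics: 848 + 635 = 1483.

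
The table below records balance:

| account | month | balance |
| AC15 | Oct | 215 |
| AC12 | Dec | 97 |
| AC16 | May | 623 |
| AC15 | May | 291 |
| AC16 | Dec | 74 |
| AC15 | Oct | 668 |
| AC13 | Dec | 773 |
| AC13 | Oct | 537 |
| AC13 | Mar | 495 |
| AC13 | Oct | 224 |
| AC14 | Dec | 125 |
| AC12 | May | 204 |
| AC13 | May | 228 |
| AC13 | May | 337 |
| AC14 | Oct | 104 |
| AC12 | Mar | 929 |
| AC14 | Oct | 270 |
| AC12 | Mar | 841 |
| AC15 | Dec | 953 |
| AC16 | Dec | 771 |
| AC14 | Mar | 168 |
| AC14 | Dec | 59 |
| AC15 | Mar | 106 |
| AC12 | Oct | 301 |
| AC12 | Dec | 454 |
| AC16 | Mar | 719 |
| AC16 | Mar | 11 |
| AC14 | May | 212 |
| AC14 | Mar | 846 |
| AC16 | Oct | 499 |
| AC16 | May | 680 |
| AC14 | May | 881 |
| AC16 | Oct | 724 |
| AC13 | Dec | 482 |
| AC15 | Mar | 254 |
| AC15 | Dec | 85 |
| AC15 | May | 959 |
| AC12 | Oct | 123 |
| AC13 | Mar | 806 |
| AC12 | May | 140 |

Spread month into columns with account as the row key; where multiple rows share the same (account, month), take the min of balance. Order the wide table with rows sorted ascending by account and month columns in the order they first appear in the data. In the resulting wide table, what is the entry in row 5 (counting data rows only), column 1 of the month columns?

499

With rows sorted ascending by account, row 5 is account=AC16. month columns in first-appearance order: Oct, Dec, May, Mar; column 1 is Oct.
Long rows with account=AC16, month=Oct: min(499, 724) = 499.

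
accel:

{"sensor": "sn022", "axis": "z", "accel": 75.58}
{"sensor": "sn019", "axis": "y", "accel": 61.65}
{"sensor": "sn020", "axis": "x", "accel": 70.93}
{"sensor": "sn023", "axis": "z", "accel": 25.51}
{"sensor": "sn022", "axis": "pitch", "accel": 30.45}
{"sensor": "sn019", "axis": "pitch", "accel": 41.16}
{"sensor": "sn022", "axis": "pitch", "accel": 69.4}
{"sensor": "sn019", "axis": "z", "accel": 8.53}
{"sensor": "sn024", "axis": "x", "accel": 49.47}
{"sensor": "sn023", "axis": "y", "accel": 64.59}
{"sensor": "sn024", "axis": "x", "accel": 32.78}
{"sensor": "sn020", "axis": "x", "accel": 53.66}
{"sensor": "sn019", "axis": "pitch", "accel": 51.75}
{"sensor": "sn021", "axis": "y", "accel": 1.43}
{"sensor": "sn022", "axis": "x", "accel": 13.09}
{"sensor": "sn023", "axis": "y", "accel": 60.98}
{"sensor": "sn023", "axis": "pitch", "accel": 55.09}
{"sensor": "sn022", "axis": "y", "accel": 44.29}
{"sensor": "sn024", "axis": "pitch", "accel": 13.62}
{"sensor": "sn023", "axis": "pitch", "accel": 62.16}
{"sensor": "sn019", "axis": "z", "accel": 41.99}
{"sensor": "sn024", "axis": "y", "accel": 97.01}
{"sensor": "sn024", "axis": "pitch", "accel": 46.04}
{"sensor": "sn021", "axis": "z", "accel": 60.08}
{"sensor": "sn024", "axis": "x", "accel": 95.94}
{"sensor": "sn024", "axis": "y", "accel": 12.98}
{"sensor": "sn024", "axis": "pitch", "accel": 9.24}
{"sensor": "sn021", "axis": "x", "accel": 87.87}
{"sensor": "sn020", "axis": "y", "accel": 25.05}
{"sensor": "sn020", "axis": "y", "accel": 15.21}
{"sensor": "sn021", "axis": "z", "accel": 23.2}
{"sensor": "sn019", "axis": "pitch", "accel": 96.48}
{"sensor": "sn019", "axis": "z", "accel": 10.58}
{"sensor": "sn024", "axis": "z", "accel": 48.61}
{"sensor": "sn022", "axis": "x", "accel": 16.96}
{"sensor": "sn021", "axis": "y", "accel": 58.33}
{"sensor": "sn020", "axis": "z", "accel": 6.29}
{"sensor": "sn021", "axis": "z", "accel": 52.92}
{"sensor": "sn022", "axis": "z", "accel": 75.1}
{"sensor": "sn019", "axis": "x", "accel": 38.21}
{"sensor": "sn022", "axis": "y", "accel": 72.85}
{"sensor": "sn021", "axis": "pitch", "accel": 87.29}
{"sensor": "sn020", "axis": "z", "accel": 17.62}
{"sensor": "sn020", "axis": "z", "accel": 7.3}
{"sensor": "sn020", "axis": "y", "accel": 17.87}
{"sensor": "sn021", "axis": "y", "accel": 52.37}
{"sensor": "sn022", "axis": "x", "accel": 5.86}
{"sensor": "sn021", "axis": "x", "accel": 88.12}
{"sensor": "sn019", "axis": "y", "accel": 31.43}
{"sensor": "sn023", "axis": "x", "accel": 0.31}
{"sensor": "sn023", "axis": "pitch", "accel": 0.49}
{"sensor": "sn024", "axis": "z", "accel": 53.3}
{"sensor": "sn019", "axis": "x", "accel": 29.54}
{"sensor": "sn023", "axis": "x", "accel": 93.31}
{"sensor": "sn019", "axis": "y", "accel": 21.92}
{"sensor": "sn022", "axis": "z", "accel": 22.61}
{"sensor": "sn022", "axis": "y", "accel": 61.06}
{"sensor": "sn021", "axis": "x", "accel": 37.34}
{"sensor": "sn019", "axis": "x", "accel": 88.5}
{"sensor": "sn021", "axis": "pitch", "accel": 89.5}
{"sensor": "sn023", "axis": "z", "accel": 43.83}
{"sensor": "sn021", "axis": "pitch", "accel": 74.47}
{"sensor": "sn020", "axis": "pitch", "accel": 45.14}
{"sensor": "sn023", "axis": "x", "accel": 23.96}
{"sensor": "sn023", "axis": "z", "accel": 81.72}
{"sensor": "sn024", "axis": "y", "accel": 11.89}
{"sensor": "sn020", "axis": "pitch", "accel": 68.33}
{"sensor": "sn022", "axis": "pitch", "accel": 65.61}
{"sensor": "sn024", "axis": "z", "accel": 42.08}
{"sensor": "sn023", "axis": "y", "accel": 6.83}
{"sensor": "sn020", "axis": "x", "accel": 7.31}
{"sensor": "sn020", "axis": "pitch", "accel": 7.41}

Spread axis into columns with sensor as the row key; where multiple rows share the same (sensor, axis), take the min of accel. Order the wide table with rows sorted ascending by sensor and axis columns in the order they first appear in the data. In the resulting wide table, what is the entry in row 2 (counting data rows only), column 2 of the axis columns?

15.21

With rows sorted ascending by sensor, row 2 is sensor=sn020. axis columns in first-appearance order: z, y, x, pitch; column 2 is y.
Long rows with sensor=sn020, axis=y: min(25.05, 15.21, 17.87) = 15.21.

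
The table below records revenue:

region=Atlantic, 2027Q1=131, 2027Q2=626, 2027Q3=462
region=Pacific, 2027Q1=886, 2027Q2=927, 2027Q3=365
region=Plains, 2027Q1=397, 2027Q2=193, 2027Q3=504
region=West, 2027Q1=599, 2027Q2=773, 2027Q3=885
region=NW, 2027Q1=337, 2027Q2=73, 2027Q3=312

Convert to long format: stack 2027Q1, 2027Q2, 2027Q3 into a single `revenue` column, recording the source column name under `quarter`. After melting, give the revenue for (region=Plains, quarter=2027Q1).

397

Unpivoting turns each (region, wide-column) pair into one long row.
The wide cell at row Plains, column 2027Q1 holds 397, so the long row (Plains, 2027Q1) has revenue=397.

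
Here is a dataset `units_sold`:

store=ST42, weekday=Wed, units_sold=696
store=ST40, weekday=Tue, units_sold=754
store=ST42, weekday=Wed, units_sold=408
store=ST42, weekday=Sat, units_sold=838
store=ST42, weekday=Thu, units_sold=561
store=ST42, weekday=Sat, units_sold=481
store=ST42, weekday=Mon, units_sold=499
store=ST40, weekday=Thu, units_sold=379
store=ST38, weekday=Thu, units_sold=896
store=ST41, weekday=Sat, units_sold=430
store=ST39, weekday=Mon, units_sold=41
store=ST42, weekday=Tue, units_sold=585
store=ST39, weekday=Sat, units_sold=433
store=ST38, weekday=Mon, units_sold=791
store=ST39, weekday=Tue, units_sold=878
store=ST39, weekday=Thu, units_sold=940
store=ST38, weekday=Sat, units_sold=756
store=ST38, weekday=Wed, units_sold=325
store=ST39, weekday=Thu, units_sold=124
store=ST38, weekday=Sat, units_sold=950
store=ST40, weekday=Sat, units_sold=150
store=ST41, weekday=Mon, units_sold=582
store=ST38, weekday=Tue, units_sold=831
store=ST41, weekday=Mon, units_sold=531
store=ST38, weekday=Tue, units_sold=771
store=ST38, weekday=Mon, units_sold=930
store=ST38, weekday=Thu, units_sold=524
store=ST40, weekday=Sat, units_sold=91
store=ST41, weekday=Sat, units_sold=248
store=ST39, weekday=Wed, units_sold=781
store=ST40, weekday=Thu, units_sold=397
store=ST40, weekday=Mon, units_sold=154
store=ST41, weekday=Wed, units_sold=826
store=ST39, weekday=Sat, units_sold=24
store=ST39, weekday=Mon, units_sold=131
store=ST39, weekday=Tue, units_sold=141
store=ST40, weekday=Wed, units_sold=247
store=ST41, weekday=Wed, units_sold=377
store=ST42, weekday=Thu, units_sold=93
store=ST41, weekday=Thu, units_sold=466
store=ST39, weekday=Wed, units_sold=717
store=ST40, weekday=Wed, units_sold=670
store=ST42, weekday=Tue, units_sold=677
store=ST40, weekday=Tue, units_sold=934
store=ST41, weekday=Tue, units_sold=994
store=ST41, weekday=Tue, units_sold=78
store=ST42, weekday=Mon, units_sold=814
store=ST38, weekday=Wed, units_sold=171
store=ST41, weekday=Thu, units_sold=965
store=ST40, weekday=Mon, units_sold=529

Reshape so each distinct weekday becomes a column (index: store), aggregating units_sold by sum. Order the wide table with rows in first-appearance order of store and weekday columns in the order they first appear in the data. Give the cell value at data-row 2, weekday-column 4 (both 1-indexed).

776

With rows in first-appearance order of store, row 2 is store=ST40. weekday columns in first-appearance order: Wed, Tue, Sat, Thu, Mon; column 4 is Thu.
Long rows with store=ST40, weekday=Thu: 379 + 397 = 776.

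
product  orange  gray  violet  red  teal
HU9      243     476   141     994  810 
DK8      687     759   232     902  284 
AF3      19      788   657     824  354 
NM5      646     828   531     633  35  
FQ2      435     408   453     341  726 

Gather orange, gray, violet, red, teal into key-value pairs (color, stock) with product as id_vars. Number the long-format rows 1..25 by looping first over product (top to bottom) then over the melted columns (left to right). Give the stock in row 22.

25 rows total (5 × 5). Row 22: index ⌊(22-1)/5⌋ = 4 into product → FQ2; (22-1) mod 5 = 1 into the melted columns → gray.
So row 22 is (FQ2, gray, 408); stock = 408.

408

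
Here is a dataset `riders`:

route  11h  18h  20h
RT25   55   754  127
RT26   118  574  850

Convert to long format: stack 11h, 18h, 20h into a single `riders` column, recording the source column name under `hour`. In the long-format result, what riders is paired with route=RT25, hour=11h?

55

Unpivoting turns each (route, wide-column) pair into one long row.
The wide cell at row RT25, column 11h holds 55, so the long row (RT25, 11h) has riders=55.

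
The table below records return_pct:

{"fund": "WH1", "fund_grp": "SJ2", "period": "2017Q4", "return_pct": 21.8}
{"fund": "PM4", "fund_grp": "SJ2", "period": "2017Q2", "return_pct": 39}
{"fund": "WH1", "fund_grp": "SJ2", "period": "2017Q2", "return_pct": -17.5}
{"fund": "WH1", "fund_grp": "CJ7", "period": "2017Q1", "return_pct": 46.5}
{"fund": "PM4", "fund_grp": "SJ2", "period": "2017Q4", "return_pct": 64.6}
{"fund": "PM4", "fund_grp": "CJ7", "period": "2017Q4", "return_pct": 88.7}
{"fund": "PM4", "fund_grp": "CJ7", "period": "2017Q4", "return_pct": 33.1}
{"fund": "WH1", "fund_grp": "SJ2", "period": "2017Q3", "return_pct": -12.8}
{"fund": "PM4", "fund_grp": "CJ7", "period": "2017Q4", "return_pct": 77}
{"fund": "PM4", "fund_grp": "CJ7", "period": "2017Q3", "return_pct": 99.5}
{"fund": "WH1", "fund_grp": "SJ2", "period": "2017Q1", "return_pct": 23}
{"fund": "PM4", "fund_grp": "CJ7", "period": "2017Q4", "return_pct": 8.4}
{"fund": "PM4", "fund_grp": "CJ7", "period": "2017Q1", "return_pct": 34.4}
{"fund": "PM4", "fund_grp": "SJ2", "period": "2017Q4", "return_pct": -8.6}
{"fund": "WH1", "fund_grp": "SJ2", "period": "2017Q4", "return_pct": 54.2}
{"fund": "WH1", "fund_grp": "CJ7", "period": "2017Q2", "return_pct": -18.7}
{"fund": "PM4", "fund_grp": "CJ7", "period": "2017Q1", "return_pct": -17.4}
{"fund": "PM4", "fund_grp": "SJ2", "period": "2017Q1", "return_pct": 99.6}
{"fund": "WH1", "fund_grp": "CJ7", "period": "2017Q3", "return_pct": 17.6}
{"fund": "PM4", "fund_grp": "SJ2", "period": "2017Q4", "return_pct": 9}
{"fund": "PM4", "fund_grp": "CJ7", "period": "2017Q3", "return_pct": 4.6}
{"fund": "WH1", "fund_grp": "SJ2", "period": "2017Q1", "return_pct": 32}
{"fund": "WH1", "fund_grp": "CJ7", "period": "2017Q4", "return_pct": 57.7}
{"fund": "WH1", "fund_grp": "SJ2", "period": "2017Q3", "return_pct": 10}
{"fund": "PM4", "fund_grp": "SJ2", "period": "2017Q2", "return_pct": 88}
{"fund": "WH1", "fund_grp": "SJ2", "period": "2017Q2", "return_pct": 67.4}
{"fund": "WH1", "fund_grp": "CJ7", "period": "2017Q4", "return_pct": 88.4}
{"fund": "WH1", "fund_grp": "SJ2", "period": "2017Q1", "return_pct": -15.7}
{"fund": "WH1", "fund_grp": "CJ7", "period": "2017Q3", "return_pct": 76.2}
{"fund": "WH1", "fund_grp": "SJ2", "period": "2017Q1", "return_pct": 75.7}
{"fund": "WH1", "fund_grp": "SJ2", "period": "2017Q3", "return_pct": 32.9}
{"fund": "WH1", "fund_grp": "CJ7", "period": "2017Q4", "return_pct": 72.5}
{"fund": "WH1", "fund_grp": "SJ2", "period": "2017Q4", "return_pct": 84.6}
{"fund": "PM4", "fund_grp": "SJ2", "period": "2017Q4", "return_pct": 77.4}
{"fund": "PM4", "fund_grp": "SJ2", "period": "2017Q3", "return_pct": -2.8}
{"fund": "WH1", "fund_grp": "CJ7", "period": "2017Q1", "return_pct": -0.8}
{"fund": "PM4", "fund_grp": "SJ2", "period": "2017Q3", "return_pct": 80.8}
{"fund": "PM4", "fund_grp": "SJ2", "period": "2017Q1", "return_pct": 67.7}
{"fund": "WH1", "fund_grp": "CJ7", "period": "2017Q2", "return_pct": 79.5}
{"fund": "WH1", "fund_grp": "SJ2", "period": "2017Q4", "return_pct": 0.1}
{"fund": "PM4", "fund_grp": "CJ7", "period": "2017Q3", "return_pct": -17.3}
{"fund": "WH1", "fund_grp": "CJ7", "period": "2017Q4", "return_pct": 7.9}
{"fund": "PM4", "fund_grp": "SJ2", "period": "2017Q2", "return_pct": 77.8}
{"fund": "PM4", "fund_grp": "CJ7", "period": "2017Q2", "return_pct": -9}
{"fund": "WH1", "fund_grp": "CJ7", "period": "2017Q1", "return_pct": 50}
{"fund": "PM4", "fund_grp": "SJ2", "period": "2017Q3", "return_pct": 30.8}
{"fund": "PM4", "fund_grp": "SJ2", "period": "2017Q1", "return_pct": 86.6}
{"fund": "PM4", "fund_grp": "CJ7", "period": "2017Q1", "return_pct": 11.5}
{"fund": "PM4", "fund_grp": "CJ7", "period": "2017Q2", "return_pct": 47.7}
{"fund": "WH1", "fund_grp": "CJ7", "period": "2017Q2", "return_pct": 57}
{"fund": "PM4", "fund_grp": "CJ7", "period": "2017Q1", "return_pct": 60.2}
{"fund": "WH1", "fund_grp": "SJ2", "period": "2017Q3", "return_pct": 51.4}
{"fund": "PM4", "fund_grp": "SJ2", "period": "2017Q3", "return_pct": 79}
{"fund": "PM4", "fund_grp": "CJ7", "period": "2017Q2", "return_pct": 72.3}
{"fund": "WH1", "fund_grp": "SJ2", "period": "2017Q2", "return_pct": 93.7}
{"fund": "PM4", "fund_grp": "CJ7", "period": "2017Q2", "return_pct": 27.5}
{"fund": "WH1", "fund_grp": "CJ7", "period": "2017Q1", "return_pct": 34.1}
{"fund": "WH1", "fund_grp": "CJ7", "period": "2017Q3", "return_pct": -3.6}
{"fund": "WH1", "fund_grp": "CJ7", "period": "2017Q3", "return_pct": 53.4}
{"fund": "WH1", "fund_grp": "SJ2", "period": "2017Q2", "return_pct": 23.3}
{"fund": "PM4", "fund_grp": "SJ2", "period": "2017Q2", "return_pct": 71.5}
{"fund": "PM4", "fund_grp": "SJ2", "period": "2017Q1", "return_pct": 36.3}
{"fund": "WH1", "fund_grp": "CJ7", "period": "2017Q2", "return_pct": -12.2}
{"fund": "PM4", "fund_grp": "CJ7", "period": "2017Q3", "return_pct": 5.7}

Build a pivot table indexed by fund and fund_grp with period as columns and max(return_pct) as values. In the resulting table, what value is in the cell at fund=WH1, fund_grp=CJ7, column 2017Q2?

79.5

Rows with fund=WH1, fund_grp=CJ7 and period=2017Q2: return_pct values are -18.7, 79.5, 57, -12.2.
max(-18.7, 79.5, 57, -12.2) = 79.5.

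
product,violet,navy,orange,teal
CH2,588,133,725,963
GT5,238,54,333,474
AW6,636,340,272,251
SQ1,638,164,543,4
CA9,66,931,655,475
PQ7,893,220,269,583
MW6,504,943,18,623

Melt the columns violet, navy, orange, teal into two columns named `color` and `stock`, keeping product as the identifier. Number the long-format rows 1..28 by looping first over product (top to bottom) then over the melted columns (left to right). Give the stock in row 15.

543

28 rows total (7 × 4). Row 15: index ⌊(15-1)/4⌋ = 3 into product → SQ1; (15-1) mod 4 = 2 into the melted columns → orange.
So row 15 is (SQ1, orange, 543); stock = 543.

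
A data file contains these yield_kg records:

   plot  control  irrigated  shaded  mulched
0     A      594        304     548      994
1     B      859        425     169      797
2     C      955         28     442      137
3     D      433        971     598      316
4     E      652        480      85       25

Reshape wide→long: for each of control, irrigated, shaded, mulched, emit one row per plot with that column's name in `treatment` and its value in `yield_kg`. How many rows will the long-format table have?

5 plot values × 4 melted columns = 20 rows.

20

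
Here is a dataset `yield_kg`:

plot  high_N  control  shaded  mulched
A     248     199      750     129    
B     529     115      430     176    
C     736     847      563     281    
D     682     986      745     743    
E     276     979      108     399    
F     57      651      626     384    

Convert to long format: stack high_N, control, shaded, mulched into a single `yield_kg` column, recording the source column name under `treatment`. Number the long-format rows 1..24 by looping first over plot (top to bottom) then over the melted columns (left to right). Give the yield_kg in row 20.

24 rows total (6 × 4). Row 20: index ⌊(20-1)/4⌋ = 4 into plot → E; (20-1) mod 4 = 3 into the melted columns → mulched.
So row 20 is (E, mulched, 399); yield_kg = 399.

399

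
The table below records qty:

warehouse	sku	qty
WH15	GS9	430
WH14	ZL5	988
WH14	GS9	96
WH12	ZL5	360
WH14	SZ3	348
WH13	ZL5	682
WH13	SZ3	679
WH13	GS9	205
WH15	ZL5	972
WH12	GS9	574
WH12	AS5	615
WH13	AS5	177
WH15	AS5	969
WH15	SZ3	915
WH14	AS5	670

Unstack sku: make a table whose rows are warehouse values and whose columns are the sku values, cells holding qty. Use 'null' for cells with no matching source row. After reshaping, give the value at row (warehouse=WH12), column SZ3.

No long-format row has warehouse=WH12 and sku=SZ3, so the cell is null.

null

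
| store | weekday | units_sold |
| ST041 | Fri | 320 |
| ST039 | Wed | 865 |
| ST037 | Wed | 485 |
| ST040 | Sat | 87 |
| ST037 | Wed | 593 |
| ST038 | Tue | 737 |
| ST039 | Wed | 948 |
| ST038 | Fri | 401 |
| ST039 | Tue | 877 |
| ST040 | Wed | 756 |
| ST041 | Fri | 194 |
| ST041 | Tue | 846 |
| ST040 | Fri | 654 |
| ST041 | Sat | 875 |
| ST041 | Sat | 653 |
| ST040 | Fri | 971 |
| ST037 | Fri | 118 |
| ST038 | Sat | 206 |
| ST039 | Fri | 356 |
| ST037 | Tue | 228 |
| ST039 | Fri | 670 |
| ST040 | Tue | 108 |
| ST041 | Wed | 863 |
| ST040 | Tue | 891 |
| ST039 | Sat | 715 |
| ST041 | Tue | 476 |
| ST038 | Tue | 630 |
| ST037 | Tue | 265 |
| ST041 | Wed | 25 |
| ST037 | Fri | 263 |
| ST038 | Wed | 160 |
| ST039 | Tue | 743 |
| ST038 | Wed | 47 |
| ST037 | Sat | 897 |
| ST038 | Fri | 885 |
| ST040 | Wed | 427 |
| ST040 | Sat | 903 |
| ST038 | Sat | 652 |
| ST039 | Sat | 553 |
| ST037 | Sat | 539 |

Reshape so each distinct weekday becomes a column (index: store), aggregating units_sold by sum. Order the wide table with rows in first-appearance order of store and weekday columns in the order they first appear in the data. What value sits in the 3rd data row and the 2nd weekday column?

1078

With rows in first-appearance order of store, row 3 is store=ST037. weekday columns in first-appearance order: Fri, Wed, Sat, Tue; column 2 is Wed.
Long rows with store=ST037, weekday=Wed: 485 + 593 = 1078.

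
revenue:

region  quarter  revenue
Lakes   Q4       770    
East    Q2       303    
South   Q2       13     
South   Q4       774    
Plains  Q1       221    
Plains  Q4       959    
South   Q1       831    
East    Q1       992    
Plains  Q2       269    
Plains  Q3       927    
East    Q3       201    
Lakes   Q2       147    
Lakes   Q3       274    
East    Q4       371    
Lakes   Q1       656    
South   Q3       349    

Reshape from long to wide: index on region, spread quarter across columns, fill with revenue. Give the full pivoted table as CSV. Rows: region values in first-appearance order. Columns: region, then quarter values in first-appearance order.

Columns: region plus the 4 distinct quarter values (Q4, Q2, Q1, Q3).
For example, row Lakes column Q4 takes revenue=770 from the long row (Lakes, Q4).

region,Q4,Q2,Q1,Q3
Lakes,770,147,656,274
East,371,303,992,201
South,774,13,831,349
Plains,959,269,221,927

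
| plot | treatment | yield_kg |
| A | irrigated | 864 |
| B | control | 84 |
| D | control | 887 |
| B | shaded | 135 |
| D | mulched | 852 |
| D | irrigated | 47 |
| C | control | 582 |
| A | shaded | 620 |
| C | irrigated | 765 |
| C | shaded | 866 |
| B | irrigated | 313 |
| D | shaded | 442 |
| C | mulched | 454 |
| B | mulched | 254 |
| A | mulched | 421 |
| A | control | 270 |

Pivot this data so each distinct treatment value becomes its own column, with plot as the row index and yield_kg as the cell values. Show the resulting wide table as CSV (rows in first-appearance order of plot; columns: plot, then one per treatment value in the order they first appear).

Columns: plot plus the 4 distinct treatment values (irrigated, control, shaded, mulched).
For example, row A column irrigated takes yield_kg=864 from the long row (A, irrigated).

plot,irrigated,control,shaded,mulched
A,864,270,620,421
B,313,84,135,254
D,47,887,442,852
C,765,582,866,454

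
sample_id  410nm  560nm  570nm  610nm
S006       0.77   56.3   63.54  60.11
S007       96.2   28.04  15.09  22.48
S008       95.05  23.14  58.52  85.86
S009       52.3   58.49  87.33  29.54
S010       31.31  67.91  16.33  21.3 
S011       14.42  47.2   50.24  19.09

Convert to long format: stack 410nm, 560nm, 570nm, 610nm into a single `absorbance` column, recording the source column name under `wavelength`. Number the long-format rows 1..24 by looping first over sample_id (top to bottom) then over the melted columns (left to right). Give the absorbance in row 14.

58.49

24 rows total (6 × 4). Row 14: index ⌊(14-1)/4⌋ = 3 into sample_id → S009; (14-1) mod 4 = 1 into the melted columns → 560nm.
So row 14 is (S009, 560nm, 58.49); absorbance = 58.49.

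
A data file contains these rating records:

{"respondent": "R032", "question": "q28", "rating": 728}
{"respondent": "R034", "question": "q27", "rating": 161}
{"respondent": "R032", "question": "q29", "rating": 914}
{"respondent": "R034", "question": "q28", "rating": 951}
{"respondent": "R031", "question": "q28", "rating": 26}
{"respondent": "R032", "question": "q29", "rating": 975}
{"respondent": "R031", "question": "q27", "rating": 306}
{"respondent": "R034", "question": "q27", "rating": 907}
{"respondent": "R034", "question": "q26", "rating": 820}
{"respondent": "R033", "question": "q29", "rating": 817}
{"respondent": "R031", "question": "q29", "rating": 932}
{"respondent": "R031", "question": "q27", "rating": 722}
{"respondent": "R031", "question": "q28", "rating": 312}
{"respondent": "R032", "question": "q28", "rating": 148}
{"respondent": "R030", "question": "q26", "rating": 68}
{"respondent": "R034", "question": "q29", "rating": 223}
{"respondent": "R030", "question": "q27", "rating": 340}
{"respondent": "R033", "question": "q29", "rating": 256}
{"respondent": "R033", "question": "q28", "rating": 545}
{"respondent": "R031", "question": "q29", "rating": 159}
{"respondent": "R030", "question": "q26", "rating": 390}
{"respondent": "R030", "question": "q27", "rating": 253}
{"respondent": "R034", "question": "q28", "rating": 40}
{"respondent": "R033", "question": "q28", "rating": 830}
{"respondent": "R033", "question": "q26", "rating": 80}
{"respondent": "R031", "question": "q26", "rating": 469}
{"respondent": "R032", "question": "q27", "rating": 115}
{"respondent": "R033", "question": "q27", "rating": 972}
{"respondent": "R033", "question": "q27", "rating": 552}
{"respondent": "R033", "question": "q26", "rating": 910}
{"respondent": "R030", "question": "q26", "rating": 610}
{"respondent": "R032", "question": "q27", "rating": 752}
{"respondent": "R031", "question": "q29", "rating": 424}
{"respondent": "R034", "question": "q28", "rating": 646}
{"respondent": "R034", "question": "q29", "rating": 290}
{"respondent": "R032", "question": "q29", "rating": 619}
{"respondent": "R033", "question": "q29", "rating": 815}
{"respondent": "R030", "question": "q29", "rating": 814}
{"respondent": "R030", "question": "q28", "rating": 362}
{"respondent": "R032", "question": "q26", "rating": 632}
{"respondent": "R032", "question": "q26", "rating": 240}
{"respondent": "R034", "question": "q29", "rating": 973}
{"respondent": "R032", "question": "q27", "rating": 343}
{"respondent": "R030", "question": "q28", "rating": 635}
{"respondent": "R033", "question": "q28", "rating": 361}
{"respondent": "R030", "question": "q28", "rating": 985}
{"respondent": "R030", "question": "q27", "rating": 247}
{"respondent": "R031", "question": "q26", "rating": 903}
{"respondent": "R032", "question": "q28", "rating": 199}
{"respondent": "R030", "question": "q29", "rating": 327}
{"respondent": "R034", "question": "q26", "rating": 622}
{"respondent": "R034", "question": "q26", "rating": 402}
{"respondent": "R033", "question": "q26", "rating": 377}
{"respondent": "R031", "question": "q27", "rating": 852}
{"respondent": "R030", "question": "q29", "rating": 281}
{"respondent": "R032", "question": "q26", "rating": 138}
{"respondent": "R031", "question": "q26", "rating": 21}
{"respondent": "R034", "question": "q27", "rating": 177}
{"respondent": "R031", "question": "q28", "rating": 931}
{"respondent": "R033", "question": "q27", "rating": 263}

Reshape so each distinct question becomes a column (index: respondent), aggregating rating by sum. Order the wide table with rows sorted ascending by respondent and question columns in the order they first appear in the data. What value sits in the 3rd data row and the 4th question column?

1010

With rows sorted ascending by respondent, row 3 is respondent=R032. question columns in first-appearance order: q28, q27, q29, q26; column 4 is q26.
Long rows with respondent=R032, question=q26: 632 + 240 + 138 = 1010.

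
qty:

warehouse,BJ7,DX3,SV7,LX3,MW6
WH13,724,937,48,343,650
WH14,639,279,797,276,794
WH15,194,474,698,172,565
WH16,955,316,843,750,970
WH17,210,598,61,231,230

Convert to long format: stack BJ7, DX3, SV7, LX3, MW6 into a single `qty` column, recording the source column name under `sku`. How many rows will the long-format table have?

25

5 warehouse values × 5 melted columns = 25 rows.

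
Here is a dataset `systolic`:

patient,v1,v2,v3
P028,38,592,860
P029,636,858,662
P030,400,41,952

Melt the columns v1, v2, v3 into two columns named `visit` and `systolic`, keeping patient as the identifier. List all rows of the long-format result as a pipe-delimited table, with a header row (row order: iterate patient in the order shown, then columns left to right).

Each (patient, column) pair becomes one row: 3 × 3 = 9 rows.
For example, (P028, v1) → systolic=38.

| patient | visit | systolic |
| P028 | v1 | 38 |
| P028 | v2 | 592 |
| P028 | v3 | 860 |
| P029 | v1 | 636 |
| P029 | v2 | 858 |
| P029 | v3 | 662 |
| P030 | v1 | 400 |
| P030 | v2 | 41 |
| P030 | v3 | 952 |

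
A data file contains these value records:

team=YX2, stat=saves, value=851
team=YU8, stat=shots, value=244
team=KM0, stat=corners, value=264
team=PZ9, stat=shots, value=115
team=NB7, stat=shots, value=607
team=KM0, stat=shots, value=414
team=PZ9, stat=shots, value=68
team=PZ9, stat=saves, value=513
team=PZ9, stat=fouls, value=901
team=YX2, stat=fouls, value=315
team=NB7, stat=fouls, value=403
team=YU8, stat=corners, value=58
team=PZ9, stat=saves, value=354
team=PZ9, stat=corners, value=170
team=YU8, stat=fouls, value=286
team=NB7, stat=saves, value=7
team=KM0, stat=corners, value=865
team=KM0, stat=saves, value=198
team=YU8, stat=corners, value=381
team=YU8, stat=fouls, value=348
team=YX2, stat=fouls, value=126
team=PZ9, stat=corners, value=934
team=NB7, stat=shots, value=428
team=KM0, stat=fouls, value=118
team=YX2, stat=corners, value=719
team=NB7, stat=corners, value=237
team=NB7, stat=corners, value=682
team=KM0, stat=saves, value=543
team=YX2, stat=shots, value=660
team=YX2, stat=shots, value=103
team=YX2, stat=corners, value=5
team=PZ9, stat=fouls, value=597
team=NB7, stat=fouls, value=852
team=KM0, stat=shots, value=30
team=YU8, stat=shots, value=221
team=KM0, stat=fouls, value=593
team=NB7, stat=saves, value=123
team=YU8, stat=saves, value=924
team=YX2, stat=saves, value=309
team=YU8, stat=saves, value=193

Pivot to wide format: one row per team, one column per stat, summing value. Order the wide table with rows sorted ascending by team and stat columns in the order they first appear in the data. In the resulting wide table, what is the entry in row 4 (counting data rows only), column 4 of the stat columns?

634

With rows sorted ascending by team, row 4 is team=YU8. stat columns in first-appearance order: saves, shots, corners, fouls; column 4 is fouls.
Long rows with team=YU8, stat=fouls: 286 + 348 = 634.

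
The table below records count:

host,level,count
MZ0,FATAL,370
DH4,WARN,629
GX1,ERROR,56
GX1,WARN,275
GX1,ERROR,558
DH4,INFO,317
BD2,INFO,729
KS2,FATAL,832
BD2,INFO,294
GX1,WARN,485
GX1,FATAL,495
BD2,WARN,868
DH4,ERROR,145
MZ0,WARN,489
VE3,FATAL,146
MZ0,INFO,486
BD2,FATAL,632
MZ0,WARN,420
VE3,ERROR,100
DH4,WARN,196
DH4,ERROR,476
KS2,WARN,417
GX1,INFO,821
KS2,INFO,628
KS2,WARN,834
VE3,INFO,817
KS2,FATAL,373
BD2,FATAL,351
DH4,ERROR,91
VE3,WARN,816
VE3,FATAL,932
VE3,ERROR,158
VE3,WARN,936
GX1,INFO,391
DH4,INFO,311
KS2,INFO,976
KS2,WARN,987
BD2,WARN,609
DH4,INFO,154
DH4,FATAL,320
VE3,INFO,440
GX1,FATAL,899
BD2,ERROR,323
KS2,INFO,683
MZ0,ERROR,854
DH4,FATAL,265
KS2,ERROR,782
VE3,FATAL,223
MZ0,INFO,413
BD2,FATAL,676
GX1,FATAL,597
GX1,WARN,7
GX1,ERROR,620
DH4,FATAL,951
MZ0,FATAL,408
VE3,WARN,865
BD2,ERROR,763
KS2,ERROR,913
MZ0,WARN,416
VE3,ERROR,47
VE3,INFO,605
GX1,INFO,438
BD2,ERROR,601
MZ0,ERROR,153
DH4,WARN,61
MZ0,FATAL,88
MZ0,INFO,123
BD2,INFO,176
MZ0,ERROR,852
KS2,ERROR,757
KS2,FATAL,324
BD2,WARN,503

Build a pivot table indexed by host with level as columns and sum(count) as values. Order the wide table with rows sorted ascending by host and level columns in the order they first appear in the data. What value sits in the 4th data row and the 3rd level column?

With rows sorted ascending by host, row 4 is host=KS2. level columns in first-appearance order: FATAL, WARN, ERROR, INFO; column 3 is ERROR.
Long rows with host=KS2, level=ERROR: 782 + 913 + 757 = 2452.

2452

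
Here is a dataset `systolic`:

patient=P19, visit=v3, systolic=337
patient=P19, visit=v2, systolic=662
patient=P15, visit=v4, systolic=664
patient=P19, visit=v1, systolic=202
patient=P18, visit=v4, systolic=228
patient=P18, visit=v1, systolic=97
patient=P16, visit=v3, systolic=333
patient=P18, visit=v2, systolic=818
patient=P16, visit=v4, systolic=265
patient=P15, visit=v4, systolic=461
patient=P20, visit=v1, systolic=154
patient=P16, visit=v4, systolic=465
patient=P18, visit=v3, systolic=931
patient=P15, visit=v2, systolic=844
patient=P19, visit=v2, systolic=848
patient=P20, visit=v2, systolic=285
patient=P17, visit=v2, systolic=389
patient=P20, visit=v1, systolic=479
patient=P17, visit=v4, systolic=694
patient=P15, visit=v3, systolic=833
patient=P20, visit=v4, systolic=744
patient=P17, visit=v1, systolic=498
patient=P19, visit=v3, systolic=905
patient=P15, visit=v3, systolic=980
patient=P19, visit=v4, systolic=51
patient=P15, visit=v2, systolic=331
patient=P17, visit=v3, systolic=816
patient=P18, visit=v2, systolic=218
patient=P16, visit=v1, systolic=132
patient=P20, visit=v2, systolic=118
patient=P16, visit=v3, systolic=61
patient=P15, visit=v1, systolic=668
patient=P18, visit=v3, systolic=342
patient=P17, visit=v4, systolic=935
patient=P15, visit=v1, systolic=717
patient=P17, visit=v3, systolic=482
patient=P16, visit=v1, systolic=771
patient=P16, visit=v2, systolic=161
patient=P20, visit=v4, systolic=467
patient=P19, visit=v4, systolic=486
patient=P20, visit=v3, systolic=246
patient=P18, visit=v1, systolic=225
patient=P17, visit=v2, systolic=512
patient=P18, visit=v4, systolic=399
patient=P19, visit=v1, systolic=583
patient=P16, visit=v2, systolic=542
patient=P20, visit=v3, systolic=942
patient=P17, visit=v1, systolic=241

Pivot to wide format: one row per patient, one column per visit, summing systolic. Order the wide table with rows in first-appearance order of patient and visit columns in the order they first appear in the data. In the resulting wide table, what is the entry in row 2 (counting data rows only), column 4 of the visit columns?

1385

With rows in first-appearance order of patient, row 2 is patient=P15. visit columns in first-appearance order: v3, v2, v4, v1; column 4 is v1.
Long rows with patient=P15, visit=v1: 668 + 717 = 1385.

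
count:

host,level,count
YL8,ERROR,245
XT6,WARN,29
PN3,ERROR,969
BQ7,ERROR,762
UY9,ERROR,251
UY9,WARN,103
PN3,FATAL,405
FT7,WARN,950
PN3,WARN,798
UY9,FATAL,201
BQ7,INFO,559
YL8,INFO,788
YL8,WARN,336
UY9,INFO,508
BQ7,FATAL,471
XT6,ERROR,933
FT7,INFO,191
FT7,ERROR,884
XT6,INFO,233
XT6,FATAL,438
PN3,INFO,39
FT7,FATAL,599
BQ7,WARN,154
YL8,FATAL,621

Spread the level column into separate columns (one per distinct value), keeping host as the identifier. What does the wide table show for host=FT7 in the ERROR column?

Wide layout: rows indexed by host, columns are the 4 distinct level values (ERROR, WARN, FATAL, INFO).
Cell (host=FT7, level=ERROR) draws from the long row where host=FT7 and level=ERROR, which has count=884.

884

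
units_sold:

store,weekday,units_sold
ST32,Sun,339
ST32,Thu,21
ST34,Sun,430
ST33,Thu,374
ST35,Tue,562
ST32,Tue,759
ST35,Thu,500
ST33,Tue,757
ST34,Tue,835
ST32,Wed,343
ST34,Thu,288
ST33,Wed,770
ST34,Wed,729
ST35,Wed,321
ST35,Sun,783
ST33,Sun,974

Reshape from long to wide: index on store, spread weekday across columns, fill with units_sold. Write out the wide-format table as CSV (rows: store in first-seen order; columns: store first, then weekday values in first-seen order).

store,Sun,Thu,Tue,Wed
ST32,339,21,759,343
ST34,430,288,835,729
ST33,974,374,757,770
ST35,783,500,562,321

Columns: store plus the 4 distinct weekday values (Sun, Thu, Tue, Wed).
For example, row ST32 column Sun takes units_sold=339 from the long row (ST32, Sun).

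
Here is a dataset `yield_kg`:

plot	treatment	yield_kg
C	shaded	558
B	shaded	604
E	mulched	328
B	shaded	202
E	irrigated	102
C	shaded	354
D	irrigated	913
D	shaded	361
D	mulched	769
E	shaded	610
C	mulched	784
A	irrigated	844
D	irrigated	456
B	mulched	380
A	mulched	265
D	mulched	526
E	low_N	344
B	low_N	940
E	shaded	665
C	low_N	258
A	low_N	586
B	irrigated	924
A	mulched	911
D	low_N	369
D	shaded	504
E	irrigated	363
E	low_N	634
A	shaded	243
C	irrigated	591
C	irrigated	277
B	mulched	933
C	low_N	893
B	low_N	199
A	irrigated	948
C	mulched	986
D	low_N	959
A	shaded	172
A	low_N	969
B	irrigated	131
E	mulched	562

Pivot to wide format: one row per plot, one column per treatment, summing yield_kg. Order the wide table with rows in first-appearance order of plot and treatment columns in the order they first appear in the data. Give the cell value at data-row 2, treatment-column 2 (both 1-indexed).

1313

With rows in first-appearance order of plot, row 2 is plot=B. treatment columns in first-appearance order: shaded, mulched, irrigated, low_N; column 2 is mulched.
Long rows with plot=B, treatment=mulched: 380 + 933 = 1313.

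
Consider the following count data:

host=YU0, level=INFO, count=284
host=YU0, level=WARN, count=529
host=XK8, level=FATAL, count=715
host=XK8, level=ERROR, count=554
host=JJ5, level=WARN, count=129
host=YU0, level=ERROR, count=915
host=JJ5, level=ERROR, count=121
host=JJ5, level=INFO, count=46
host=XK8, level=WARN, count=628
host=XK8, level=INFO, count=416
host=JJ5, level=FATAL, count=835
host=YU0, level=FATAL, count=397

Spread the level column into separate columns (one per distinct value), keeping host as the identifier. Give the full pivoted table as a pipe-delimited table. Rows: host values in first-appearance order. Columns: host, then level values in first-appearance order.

| host | INFO | WARN | FATAL | ERROR |
| YU0 | 284 | 529 | 397 | 915 |
| XK8 | 416 | 628 | 715 | 554 |
| JJ5 | 46 | 129 | 835 | 121 |

Columns: host plus the 4 distinct level values (INFO, WARN, FATAL, ERROR).
For example, row YU0 column INFO takes count=284 from the long row (YU0, INFO).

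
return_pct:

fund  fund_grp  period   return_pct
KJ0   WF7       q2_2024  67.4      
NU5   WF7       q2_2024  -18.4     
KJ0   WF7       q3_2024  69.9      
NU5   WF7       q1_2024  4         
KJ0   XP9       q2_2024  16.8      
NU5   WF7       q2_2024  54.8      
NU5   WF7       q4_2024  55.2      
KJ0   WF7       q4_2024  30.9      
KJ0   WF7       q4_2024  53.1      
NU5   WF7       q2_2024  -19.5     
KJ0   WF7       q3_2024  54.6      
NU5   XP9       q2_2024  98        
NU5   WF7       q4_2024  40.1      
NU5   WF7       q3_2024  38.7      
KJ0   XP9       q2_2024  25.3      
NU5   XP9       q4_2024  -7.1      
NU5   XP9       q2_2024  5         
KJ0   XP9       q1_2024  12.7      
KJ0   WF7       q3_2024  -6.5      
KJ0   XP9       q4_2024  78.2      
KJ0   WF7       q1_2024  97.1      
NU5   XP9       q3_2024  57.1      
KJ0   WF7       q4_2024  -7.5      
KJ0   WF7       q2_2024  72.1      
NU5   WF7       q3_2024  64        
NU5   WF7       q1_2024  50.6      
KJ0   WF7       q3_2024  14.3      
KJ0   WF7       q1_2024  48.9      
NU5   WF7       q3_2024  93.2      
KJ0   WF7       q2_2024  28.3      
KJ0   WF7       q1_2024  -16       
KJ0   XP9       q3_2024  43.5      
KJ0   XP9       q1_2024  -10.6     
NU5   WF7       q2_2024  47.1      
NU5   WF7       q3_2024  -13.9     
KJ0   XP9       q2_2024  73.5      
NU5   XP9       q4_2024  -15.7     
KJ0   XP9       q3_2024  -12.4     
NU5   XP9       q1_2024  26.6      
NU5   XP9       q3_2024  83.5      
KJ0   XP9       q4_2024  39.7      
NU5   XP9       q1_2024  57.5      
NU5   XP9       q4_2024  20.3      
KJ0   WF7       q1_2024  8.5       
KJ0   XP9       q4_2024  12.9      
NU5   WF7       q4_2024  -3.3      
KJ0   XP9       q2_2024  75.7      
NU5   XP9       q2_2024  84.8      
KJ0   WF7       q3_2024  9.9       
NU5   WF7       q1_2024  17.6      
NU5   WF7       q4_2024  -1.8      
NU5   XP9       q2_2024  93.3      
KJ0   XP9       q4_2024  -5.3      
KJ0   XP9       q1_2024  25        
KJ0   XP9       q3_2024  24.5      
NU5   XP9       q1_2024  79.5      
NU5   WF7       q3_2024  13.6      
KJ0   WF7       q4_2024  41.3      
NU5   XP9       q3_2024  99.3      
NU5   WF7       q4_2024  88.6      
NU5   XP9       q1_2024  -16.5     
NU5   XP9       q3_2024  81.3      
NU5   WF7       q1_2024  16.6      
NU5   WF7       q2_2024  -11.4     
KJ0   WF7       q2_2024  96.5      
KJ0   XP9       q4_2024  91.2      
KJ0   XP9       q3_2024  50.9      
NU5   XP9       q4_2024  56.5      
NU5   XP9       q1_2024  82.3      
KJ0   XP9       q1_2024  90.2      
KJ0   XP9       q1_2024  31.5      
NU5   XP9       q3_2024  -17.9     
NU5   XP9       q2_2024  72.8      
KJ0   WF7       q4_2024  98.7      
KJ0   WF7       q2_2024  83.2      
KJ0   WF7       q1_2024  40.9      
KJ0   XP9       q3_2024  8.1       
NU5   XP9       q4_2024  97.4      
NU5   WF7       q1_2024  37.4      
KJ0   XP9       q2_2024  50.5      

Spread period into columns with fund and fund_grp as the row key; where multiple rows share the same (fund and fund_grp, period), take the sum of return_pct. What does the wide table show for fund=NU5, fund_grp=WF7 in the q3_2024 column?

Rows with fund=NU5, fund_grp=WF7 and period=q3_2024: return_pct values are 38.7, 64, 93.2, -13.9, 13.6.
38.7 + 64 + 93.2 + -13.9 + 13.6 = 195.6.

195.6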